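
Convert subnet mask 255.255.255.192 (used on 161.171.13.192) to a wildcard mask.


Subnet mask: 255.255.255.192
Wildcard = 255.255.255.255 - subnet mask
255 - 255 = 0
255 - 255 = 0
255 - 255 = 0
255 - 192 = 63
Wildcard: 0.0.0.63


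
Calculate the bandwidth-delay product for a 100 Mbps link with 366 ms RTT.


BDP = bandwidth * RTT
= 100 Mbps * 366 ms
= 100 * 1e6 * 366 / 1000 bits
= 36600000 bits
= 4575000 bytes
= 4467.7734 KB
BDP = 36600000 bits (4575000 bytes)


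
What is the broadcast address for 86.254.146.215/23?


Network: 86.254.146.0/23
Host bits = 9
Set all host bits to 1:
Broadcast: 86.254.147.255


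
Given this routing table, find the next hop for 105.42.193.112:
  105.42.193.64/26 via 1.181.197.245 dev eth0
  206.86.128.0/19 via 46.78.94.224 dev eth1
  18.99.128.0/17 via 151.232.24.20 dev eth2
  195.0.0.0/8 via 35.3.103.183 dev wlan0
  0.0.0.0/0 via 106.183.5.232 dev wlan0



Longest prefix match for 105.42.193.112:
  /26 105.42.193.64: MATCH
  /19 206.86.128.0: no
  /17 18.99.128.0: no
  /8 195.0.0.0: no
  /0 0.0.0.0: MATCH
Selected: next-hop 1.181.197.245 via eth0 (matched /26)


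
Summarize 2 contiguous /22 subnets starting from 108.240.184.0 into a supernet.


Original prefix: /22
Number of subnets: 2 = 2^1
New prefix = 22 - 1 = 21
Supernet: 108.240.184.0/21


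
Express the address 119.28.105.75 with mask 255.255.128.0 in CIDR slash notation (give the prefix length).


Binary: 11111111.11111111.10000000.00000000
Count leading 1s
Prefix: /17


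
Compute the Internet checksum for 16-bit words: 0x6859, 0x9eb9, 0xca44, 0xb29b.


Sum all words (with carry folding):
+ 0x6859 = 0x6859
+ 0x9eb9 = 0x0713
+ 0xca44 = 0xd157
+ 0xb29b = 0x83f3
One's complement: ~0x83f3
Checksum = 0x7c0c


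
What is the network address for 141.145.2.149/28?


IP:   10001101.10010001.00000010.10010101
Mask: 11111111.11111111.11111111.11110000
AND operation:
Net:  10001101.10010001.00000010.10010000
Network: 141.145.2.144/28


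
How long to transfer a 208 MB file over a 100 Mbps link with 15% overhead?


Effective throughput = 100 * (1 - 15/100) = 85 Mbps
File size in Mb = 208 * 8 = 1664 Mb
Time = 1664 / 85
Time = 19.5765 seconds


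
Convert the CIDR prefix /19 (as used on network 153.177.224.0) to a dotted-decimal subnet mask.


/19 means 19 network bits, 13 host bits
Binary: 11111111111111111110000000000000
Mask: 255.255.224.0


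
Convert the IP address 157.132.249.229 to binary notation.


157 = 10011101
132 = 10000100
249 = 11111001
229 = 11100101
Binary: 10011101.10000100.11111001.11100101


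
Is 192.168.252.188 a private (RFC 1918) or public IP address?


RFC 1918 private ranges:
  10.0.0.0/8 (10.0.0.0 - 10.255.255.255)
  172.16.0.0/12 (172.16.0.0 - 172.31.255.255)
  192.168.0.0/16 (192.168.0.0 - 192.168.255.255)
Private (in 192.168.0.0/16)


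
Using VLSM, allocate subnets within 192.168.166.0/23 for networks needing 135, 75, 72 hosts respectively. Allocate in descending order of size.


135 hosts -> /24 (254 usable): 192.168.166.0/24
75 hosts -> /25 (126 usable): 192.168.167.0/25
72 hosts -> /25 (126 usable): 192.168.167.128/25
Allocation: 192.168.166.0/24 (135 hosts, 254 usable); 192.168.167.0/25 (75 hosts, 126 usable); 192.168.167.128/25 (72 hosts, 126 usable)


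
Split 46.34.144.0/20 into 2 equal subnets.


New prefix = 20 + 1 = 21
Each subnet has 2048 addresses
  46.34.144.0/21
  46.34.152.0/21
Subnets: 46.34.144.0/21, 46.34.152.0/21


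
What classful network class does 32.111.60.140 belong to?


First octet: 32
Binary: 00100000
0xxxxxxx -> Class A (1-126)
Class A, default mask 255.0.0.0 (/8)


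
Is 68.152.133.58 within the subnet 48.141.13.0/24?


Subnet network: 48.141.13.0
Test IP AND mask: 68.152.133.0
No, 68.152.133.58 is not in 48.141.13.0/24


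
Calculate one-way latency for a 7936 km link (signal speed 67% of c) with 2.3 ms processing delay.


Speed = 0.67 * 3e5 km/s = 201000 km/s
Propagation delay = 7936 / 201000 = 0.0395 s = 39.4826 ms
Processing delay = 2.3 ms
Total one-way latency = 41.7826 ms


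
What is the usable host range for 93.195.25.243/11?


Network: 93.192.0.0
Broadcast: 93.223.255.255
First usable = network + 1
Last usable = broadcast - 1
Range: 93.192.0.1 to 93.223.255.254


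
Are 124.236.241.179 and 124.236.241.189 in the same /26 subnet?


Mask: 255.255.255.192
124.236.241.179 AND mask = 124.236.241.128
124.236.241.189 AND mask = 124.236.241.128
Yes, same subnet (124.236.241.128)


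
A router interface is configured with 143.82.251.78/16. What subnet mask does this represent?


/16 means 16 network bits, 16 host bits
Binary: 11111111111111110000000000000000
Mask: 255.255.0.0


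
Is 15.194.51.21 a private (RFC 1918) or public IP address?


RFC 1918 private ranges:
  10.0.0.0/8 (10.0.0.0 - 10.255.255.255)
  172.16.0.0/12 (172.16.0.0 - 172.31.255.255)
  192.168.0.0/16 (192.168.0.0 - 192.168.255.255)
Public (not in any RFC 1918 range)


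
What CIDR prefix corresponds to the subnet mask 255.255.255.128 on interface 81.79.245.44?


Binary: 11111111.11111111.11111111.10000000
Count leading 1s
Prefix: /25


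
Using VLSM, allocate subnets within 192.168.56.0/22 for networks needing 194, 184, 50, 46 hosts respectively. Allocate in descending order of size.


194 hosts -> /24 (254 usable): 192.168.56.0/24
184 hosts -> /24 (254 usable): 192.168.57.0/24
50 hosts -> /26 (62 usable): 192.168.58.0/26
46 hosts -> /26 (62 usable): 192.168.58.64/26
Allocation: 192.168.56.0/24 (194 hosts, 254 usable); 192.168.57.0/24 (184 hosts, 254 usable); 192.168.58.0/26 (50 hosts, 62 usable); 192.168.58.64/26 (46 hosts, 62 usable)


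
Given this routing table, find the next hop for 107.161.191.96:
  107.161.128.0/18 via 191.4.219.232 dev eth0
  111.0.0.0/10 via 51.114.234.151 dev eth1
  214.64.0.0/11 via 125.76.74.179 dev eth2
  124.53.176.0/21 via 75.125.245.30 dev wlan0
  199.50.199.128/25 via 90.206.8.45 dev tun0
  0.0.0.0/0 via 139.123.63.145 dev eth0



Longest prefix match for 107.161.191.96:
  /18 107.161.128.0: MATCH
  /10 111.0.0.0: no
  /11 214.64.0.0: no
  /21 124.53.176.0: no
  /25 199.50.199.128: no
  /0 0.0.0.0: MATCH
Selected: next-hop 191.4.219.232 via eth0 (matched /18)


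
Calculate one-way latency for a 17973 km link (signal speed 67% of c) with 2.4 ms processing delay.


Speed = 0.67 * 3e5 km/s = 201000 km/s
Propagation delay = 17973 / 201000 = 0.0894 s = 89.4179 ms
Processing delay = 2.4 ms
Total one-way latency = 91.8179 ms


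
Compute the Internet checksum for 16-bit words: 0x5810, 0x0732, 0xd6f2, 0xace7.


Sum all words (with carry folding):
+ 0x5810 = 0x5810
+ 0x0732 = 0x5f42
+ 0xd6f2 = 0x3635
+ 0xace7 = 0xe31c
One's complement: ~0xe31c
Checksum = 0x1ce3


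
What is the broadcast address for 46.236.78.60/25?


Network: 46.236.78.0/25
Host bits = 7
Set all host bits to 1:
Broadcast: 46.236.78.127


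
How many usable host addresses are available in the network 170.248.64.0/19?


Host bits = 32 - 19 = 13
Total addresses = 2^13 = 8192
Usable = total - 2 (network and broadcast)
Usable hosts: 8190


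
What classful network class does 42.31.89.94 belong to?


First octet: 42
Binary: 00101010
0xxxxxxx -> Class A (1-126)
Class A, default mask 255.0.0.0 (/8)


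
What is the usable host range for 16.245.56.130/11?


Network: 16.224.0.0
Broadcast: 16.255.255.255
First usable = network + 1
Last usable = broadcast - 1
Range: 16.224.0.1 to 16.255.255.254


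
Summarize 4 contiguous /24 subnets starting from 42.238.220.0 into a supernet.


Original prefix: /24
Number of subnets: 4 = 2^2
New prefix = 24 - 2 = 22
Supernet: 42.238.220.0/22


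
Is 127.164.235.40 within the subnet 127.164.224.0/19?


Subnet network: 127.164.224.0
Test IP AND mask: 127.164.224.0
Yes, 127.164.235.40 is in 127.164.224.0/19


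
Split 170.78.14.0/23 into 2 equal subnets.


New prefix = 23 + 1 = 24
Each subnet has 256 addresses
  170.78.14.0/24
  170.78.15.0/24
Subnets: 170.78.14.0/24, 170.78.15.0/24


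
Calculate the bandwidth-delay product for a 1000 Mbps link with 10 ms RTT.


BDP = bandwidth * RTT
= 1000 Mbps * 10 ms
= 1000 * 1e6 * 10 / 1000 bits
= 10000000 bits
= 1250000 bytes
= 1220.7031 KB
BDP = 10000000 bits (1250000 bytes)


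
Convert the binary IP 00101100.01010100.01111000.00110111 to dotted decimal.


00101100 = 44
01010100 = 84
01111000 = 120
00110111 = 55
IP: 44.84.120.55


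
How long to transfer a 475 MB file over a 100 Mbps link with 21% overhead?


Effective throughput = 100 * (1 - 21/100) = 79 Mbps
File size in Mb = 475 * 8 = 3800 Mb
Time = 3800 / 79
Time = 48.1013 seconds


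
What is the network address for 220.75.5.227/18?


IP:   11011100.01001011.00000101.11100011
Mask: 11111111.11111111.11000000.00000000
AND operation:
Net:  11011100.01001011.00000000.00000000
Network: 220.75.0.0/18


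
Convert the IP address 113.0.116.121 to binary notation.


113 = 01110001
0 = 00000000
116 = 01110100
121 = 01111001
Binary: 01110001.00000000.01110100.01111001


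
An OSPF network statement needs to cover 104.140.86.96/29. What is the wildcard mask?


Subnet mask: 255.255.255.248
Wildcard = 255.255.255.255 - subnet mask
255 - 255 = 0
255 - 255 = 0
255 - 255 = 0
255 - 248 = 7
Wildcard: 0.0.0.7


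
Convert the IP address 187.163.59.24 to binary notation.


187 = 10111011
163 = 10100011
59 = 00111011
24 = 00011000
Binary: 10111011.10100011.00111011.00011000


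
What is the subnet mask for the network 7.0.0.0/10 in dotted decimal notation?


/10 means 10 network bits, 22 host bits
Binary: 11111111110000000000000000000000
Mask: 255.192.0.0


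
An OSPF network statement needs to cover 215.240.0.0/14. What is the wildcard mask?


Subnet mask: 255.252.0.0
Wildcard = 255.255.255.255 - subnet mask
255 - 255 = 0
255 - 252 = 3
255 - 0 = 255
255 - 0 = 255
Wildcard: 0.3.255.255


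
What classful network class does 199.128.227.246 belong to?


First octet: 199
Binary: 11000111
110xxxxx -> Class C (192-223)
Class C, default mask 255.255.255.0 (/24)


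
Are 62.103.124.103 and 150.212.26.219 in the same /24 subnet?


Mask: 255.255.255.0
62.103.124.103 AND mask = 62.103.124.0
150.212.26.219 AND mask = 150.212.26.0
No, different subnets (62.103.124.0 vs 150.212.26.0)


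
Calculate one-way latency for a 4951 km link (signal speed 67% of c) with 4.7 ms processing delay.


Speed = 0.67 * 3e5 km/s = 201000 km/s
Propagation delay = 4951 / 201000 = 0.0246 s = 24.6318 ms
Processing delay = 4.7 ms
Total one-way latency = 29.3318 ms


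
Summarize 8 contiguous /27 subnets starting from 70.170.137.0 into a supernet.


Original prefix: /27
Number of subnets: 8 = 2^3
New prefix = 27 - 3 = 24
Supernet: 70.170.137.0/24


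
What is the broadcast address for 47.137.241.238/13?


Network: 47.136.0.0/13
Host bits = 19
Set all host bits to 1:
Broadcast: 47.143.255.255


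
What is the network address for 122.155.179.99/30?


IP:   01111010.10011011.10110011.01100011
Mask: 11111111.11111111.11111111.11111100
AND operation:
Net:  01111010.10011011.10110011.01100000
Network: 122.155.179.96/30


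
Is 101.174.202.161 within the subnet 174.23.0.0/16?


Subnet network: 174.23.0.0
Test IP AND mask: 101.174.0.0
No, 101.174.202.161 is not in 174.23.0.0/16


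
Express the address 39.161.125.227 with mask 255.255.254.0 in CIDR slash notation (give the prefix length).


Binary: 11111111.11111111.11111110.00000000
Count leading 1s
Prefix: /23


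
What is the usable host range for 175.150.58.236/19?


Network: 175.150.32.0
Broadcast: 175.150.63.255
First usable = network + 1
Last usable = broadcast - 1
Range: 175.150.32.1 to 175.150.63.254


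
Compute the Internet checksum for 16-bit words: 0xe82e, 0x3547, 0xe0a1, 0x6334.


Sum all words (with carry folding):
+ 0xe82e = 0xe82e
+ 0x3547 = 0x1d76
+ 0xe0a1 = 0xfe17
+ 0x6334 = 0x614c
One's complement: ~0x614c
Checksum = 0x9eb3


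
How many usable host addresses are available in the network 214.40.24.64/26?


Host bits = 32 - 26 = 6
Total addresses = 2^6 = 64
Usable = total - 2 (network and broadcast)
Usable hosts: 62


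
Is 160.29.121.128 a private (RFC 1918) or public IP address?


RFC 1918 private ranges:
  10.0.0.0/8 (10.0.0.0 - 10.255.255.255)
  172.16.0.0/12 (172.16.0.0 - 172.31.255.255)
  192.168.0.0/16 (192.168.0.0 - 192.168.255.255)
Public (not in any RFC 1918 range)


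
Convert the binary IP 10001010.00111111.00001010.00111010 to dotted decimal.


10001010 = 138
00111111 = 63
00001010 = 10
00111010 = 58
IP: 138.63.10.58


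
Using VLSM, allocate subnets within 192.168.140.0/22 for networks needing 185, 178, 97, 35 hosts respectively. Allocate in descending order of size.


185 hosts -> /24 (254 usable): 192.168.140.0/24
178 hosts -> /24 (254 usable): 192.168.141.0/24
97 hosts -> /25 (126 usable): 192.168.142.0/25
35 hosts -> /26 (62 usable): 192.168.142.128/26
Allocation: 192.168.140.0/24 (185 hosts, 254 usable); 192.168.141.0/24 (178 hosts, 254 usable); 192.168.142.0/25 (97 hosts, 126 usable); 192.168.142.128/26 (35 hosts, 62 usable)


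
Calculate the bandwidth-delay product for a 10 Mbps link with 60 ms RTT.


BDP = bandwidth * RTT
= 10 Mbps * 60 ms
= 10 * 1e6 * 60 / 1000 bits
= 600000 bits
= 75000 bytes
= 73.2422 KB
BDP = 600000 bits (75000 bytes)


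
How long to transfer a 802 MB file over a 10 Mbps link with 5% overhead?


Effective throughput = 10 * (1 - 5/100) = 9.5 Mbps
File size in Mb = 802 * 8 = 6416 Mb
Time = 6416 / 9.5
Time = 675.3684 seconds


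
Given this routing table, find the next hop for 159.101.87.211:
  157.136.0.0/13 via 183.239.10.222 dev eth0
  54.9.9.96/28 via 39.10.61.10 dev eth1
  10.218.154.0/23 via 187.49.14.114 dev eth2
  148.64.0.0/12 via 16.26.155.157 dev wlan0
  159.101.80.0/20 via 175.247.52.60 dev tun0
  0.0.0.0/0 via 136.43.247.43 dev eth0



Longest prefix match for 159.101.87.211:
  /13 157.136.0.0: no
  /28 54.9.9.96: no
  /23 10.218.154.0: no
  /12 148.64.0.0: no
  /20 159.101.80.0: MATCH
  /0 0.0.0.0: MATCH
Selected: next-hop 175.247.52.60 via tun0 (matched /20)


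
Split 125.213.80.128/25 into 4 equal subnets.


New prefix = 25 + 2 = 27
Each subnet has 32 addresses
  125.213.80.128/27
  125.213.80.160/27
  125.213.80.192/27
  125.213.80.224/27
Subnets: 125.213.80.128/27, 125.213.80.160/27, 125.213.80.192/27, 125.213.80.224/27


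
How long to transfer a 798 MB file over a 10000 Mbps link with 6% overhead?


Effective throughput = 10000 * (1 - 6/100) = 9400 Mbps
File size in Mb = 798 * 8 = 6384 Mb
Time = 6384 / 9400
Time = 0.6791 seconds


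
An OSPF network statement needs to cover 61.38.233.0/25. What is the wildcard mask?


Subnet mask: 255.255.255.128
Wildcard = 255.255.255.255 - subnet mask
255 - 255 = 0
255 - 255 = 0
255 - 255 = 0
255 - 128 = 127
Wildcard: 0.0.0.127


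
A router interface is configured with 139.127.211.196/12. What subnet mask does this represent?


/12 means 12 network bits, 20 host bits
Binary: 11111111111100000000000000000000
Mask: 255.240.0.0


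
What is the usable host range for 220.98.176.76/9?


Network: 220.0.0.0
Broadcast: 220.127.255.255
First usable = network + 1
Last usable = broadcast - 1
Range: 220.0.0.1 to 220.127.255.254


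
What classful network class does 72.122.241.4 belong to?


First octet: 72
Binary: 01001000
0xxxxxxx -> Class A (1-126)
Class A, default mask 255.0.0.0 (/8)


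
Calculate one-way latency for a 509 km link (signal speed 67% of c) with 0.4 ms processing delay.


Speed = 0.67 * 3e5 km/s = 201000 km/s
Propagation delay = 509 / 201000 = 0.0025 s = 2.5323 ms
Processing delay = 0.4 ms
Total one-way latency = 2.9323 ms


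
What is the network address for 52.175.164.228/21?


IP:   00110100.10101111.10100100.11100100
Mask: 11111111.11111111.11111000.00000000
AND operation:
Net:  00110100.10101111.10100000.00000000
Network: 52.175.160.0/21


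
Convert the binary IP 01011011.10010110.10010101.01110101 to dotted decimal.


01011011 = 91
10010110 = 150
10010101 = 149
01110101 = 117
IP: 91.150.149.117


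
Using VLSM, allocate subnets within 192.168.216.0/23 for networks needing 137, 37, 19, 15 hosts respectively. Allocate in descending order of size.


137 hosts -> /24 (254 usable): 192.168.216.0/24
37 hosts -> /26 (62 usable): 192.168.217.0/26
19 hosts -> /27 (30 usable): 192.168.217.64/27
15 hosts -> /27 (30 usable): 192.168.217.96/27
Allocation: 192.168.216.0/24 (137 hosts, 254 usable); 192.168.217.0/26 (37 hosts, 62 usable); 192.168.217.64/27 (19 hosts, 30 usable); 192.168.217.96/27 (15 hosts, 30 usable)


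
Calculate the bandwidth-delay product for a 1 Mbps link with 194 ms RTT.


BDP = bandwidth * RTT
= 1 Mbps * 194 ms
= 1 * 1e6 * 194 / 1000 bits
= 194000 bits
= 24250 bytes
= 23.6816 KB
BDP = 194000 bits (24250 bytes)


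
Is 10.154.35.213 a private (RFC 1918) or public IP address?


RFC 1918 private ranges:
  10.0.0.0/8 (10.0.0.0 - 10.255.255.255)
  172.16.0.0/12 (172.16.0.0 - 172.31.255.255)
  192.168.0.0/16 (192.168.0.0 - 192.168.255.255)
Private (in 10.0.0.0/8)


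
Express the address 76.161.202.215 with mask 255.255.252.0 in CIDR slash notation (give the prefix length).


Binary: 11111111.11111111.11111100.00000000
Count leading 1s
Prefix: /22


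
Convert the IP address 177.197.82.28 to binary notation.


177 = 10110001
197 = 11000101
82 = 01010010
28 = 00011100
Binary: 10110001.11000101.01010010.00011100


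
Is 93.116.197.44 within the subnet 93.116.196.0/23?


Subnet network: 93.116.196.0
Test IP AND mask: 93.116.196.0
Yes, 93.116.197.44 is in 93.116.196.0/23


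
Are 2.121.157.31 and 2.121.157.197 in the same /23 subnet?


Mask: 255.255.254.0
2.121.157.31 AND mask = 2.121.156.0
2.121.157.197 AND mask = 2.121.156.0
Yes, same subnet (2.121.156.0)


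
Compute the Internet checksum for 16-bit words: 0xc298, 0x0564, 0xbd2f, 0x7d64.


Sum all words (with carry folding):
+ 0xc298 = 0xc298
+ 0x0564 = 0xc7fc
+ 0xbd2f = 0x852c
+ 0x7d64 = 0x0291
One's complement: ~0x0291
Checksum = 0xfd6e


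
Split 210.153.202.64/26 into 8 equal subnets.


New prefix = 26 + 3 = 29
Each subnet has 8 addresses
  210.153.202.64/29
  210.153.202.72/29
  210.153.202.80/29
  210.153.202.88/29
  210.153.202.96/29
  210.153.202.104/29
  210.153.202.112/29
  210.153.202.120/29
Subnets: 210.153.202.64/29, 210.153.202.72/29, 210.153.202.80/29, 210.153.202.88/29, 210.153.202.96/29, 210.153.202.104/29, 210.153.202.112/29, 210.153.202.120/29


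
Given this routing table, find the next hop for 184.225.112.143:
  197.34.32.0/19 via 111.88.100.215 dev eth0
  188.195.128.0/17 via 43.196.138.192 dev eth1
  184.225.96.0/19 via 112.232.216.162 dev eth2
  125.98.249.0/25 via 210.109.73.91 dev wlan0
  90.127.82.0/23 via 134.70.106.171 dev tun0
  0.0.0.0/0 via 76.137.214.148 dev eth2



Longest prefix match for 184.225.112.143:
  /19 197.34.32.0: no
  /17 188.195.128.0: no
  /19 184.225.96.0: MATCH
  /25 125.98.249.0: no
  /23 90.127.82.0: no
  /0 0.0.0.0: MATCH
Selected: next-hop 112.232.216.162 via eth2 (matched /19)


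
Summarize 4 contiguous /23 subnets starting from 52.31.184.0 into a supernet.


Original prefix: /23
Number of subnets: 4 = 2^2
New prefix = 23 - 2 = 21
Supernet: 52.31.184.0/21


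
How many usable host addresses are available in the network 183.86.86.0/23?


Host bits = 32 - 23 = 9
Total addresses = 2^9 = 512
Usable = total - 2 (network and broadcast)
Usable hosts: 510


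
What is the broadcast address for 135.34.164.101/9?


Network: 135.0.0.0/9
Host bits = 23
Set all host bits to 1:
Broadcast: 135.127.255.255


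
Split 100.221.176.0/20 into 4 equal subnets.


New prefix = 20 + 2 = 22
Each subnet has 1024 addresses
  100.221.176.0/22
  100.221.180.0/22
  100.221.184.0/22
  100.221.188.0/22
Subnets: 100.221.176.0/22, 100.221.180.0/22, 100.221.184.0/22, 100.221.188.0/22


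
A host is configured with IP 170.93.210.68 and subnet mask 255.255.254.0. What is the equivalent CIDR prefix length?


Binary: 11111111.11111111.11111110.00000000
Count leading 1s
Prefix: /23


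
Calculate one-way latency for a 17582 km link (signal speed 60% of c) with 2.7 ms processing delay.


Speed = 0.6 * 3e5 km/s = 180000 km/s
Propagation delay = 17582 / 180000 = 0.0977 s = 97.6778 ms
Processing delay = 2.7 ms
Total one-way latency = 100.3778 ms


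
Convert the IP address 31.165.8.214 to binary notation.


31 = 00011111
165 = 10100101
8 = 00001000
214 = 11010110
Binary: 00011111.10100101.00001000.11010110


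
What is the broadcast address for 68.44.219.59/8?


Network: 68.0.0.0/8
Host bits = 24
Set all host bits to 1:
Broadcast: 68.255.255.255


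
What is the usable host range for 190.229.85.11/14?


Network: 190.228.0.0
Broadcast: 190.231.255.255
First usable = network + 1
Last usable = broadcast - 1
Range: 190.228.0.1 to 190.231.255.254


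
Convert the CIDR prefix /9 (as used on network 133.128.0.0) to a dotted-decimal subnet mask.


/9 means 9 network bits, 23 host bits
Binary: 11111111100000000000000000000000
Mask: 255.128.0.0


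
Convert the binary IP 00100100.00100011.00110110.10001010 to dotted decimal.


00100100 = 36
00100011 = 35
00110110 = 54
10001010 = 138
IP: 36.35.54.138


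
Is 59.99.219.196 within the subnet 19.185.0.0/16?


Subnet network: 19.185.0.0
Test IP AND mask: 59.99.0.0
No, 59.99.219.196 is not in 19.185.0.0/16


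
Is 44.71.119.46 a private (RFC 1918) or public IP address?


RFC 1918 private ranges:
  10.0.0.0/8 (10.0.0.0 - 10.255.255.255)
  172.16.0.0/12 (172.16.0.0 - 172.31.255.255)
  192.168.0.0/16 (192.168.0.0 - 192.168.255.255)
Public (not in any RFC 1918 range)


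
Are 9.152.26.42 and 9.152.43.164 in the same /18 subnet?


Mask: 255.255.192.0
9.152.26.42 AND mask = 9.152.0.0
9.152.43.164 AND mask = 9.152.0.0
Yes, same subnet (9.152.0.0)


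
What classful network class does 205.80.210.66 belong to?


First octet: 205
Binary: 11001101
110xxxxx -> Class C (192-223)
Class C, default mask 255.255.255.0 (/24)


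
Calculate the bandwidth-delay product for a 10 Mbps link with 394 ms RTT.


BDP = bandwidth * RTT
= 10 Mbps * 394 ms
= 10 * 1e6 * 394 / 1000 bits
= 3940000 bits
= 492500 bytes
= 480.957 KB
BDP = 3940000 bits (492500 bytes)


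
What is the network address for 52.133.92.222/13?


IP:   00110100.10000101.01011100.11011110
Mask: 11111111.11111000.00000000.00000000
AND operation:
Net:  00110100.10000000.00000000.00000000
Network: 52.128.0.0/13


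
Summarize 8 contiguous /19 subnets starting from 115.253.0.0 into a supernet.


Original prefix: /19
Number of subnets: 8 = 2^3
New prefix = 19 - 3 = 16
Supernet: 115.253.0.0/16


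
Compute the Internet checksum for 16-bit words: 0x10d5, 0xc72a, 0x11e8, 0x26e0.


Sum all words (with carry folding):
+ 0x10d5 = 0x10d5
+ 0xc72a = 0xd7ff
+ 0x11e8 = 0xe9e7
+ 0x26e0 = 0x10c8
One's complement: ~0x10c8
Checksum = 0xef37


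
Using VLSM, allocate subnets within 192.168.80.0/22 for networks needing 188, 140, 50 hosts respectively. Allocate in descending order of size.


188 hosts -> /24 (254 usable): 192.168.80.0/24
140 hosts -> /24 (254 usable): 192.168.81.0/24
50 hosts -> /26 (62 usable): 192.168.82.0/26
Allocation: 192.168.80.0/24 (188 hosts, 254 usable); 192.168.81.0/24 (140 hosts, 254 usable); 192.168.82.0/26 (50 hosts, 62 usable)


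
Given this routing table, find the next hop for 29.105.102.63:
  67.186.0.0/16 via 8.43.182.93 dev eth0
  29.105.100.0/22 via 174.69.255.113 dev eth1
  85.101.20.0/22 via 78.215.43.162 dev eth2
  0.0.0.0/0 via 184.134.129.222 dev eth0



Longest prefix match for 29.105.102.63:
  /16 67.186.0.0: no
  /22 29.105.100.0: MATCH
  /22 85.101.20.0: no
  /0 0.0.0.0: MATCH
Selected: next-hop 174.69.255.113 via eth1 (matched /22)


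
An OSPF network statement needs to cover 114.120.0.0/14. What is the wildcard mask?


Subnet mask: 255.252.0.0
Wildcard = 255.255.255.255 - subnet mask
255 - 255 = 0
255 - 252 = 3
255 - 0 = 255
255 - 0 = 255
Wildcard: 0.3.255.255


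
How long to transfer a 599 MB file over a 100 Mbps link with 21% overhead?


Effective throughput = 100 * (1 - 21/100) = 79 Mbps
File size in Mb = 599 * 8 = 4792 Mb
Time = 4792 / 79
Time = 60.6582 seconds


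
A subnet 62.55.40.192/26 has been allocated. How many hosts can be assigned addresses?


Host bits = 32 - 26 = 6
Total addresses = 2^6 = 64
Usable = total - 2 (network and broadcast)
Usable hosts: 62


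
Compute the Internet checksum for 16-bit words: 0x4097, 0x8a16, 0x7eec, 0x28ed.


Sum all words (with carry folding):
+ 0x4097 = 0x4097
+ 0x8a16 = 0xcaad
+ 0x7eec = 0x499a
+ 0x28ed = 0x7287
One's complement: ~0x7287
Checksum = 0x8d78


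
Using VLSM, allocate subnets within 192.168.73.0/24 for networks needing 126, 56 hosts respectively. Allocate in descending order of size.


126 hosts -> /25 (126 usable): 192.168.73.0/25
56 hosts -> /26 (62 usable): 192.168.73.128/26
Allocation: 192.168.73.0/25 (126 hosts, 126 usable); 192.168.73.128/26 (56 hosts, 62 usable)


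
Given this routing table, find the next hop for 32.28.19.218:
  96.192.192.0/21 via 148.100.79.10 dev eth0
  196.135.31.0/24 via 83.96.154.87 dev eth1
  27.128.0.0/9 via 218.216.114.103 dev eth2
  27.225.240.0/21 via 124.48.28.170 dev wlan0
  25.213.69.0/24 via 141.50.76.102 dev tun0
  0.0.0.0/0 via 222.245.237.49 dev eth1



Longest prefix match for 32.28.19.218:
  /21 96.192.192.0: no
  /24 196.135.31.0: no
  /9 27.128.0.0: no
  /21 27.225.240.0: no
  /24 25.213.69.0: no
  /0 0.0.0.0: MATCH
Selected: next-hop 222.245.237.49 via eth1 (matched /0)


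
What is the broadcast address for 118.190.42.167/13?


Network: 118.184.0.0/13
Host bits = 19
Set all host bits to 1:
Broadcast: 118.191.255.255


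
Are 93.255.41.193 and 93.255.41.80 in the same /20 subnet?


Mask: 255.255.240.0
93.255.41.193 AND mask = 93.255.32.0
93.255.41.80 AND mask = 93.255.32.0
Yes, same subnet (93.255.32.0)


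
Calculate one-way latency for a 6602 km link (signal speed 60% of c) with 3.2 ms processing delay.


Speed = 0.6 * 3e5 km/s = 180000 km/s
Propagation delay = 6602 / 180000 = 0.0367 s = 36.6778 ms
Processing delay = 3.2 ms
Total one-way latency = 39.8778 ms


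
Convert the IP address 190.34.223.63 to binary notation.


190 = 10111110
34 = 00100010
223 = 11011111
63 = 00111111
Binary: 10111110.00100010.11011111.00111111


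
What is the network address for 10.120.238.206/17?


IP:   00001010.01111000.11101110.11001110
Mask: 11111111.11111111.10000000.00000000
AND operation:
Net:  00001010.01111000.10000000.00000000
Network: 10.120.128.0/17


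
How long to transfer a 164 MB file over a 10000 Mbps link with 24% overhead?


Effective throughput = 10000 * (1 - 24/100) = 7600 Mbps
File size in Mb = 164 * 8 = 1312 Mb
Time = 1312 / 7600
Time = 0.1726 seconds


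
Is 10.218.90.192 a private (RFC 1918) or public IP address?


RFC 1918 private ranges:
  10.0.0.0/8 (10.0.0.0 - 10.255.255.255)
  172.16.0.0/12 (172.16.0.0 - 172.31.255.255)
  192.168.0.0/16 (192.168.0.0 - 192.168.255.255)
Private (in 10.0.0.0/8)


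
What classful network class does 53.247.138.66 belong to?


First octet: 53
Binary: 00110101
0xxxxxxx -> Class A (1-126)
Class A, default mask 255.0.0.0 (/8)


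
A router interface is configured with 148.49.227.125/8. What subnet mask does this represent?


/8 means 8 network bits, 24 host bits
Binary: 11111111000000000000000000000000
Mask: 255.0.0.0


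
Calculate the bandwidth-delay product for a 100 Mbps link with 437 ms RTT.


BDP = bandwidth * RTT
= 100 Mbps * 437 ms
= 100 * 1e6 * 437 / 1000 bits
= 43700000 bits
= 5462500 bytes
= 5334.4727 KB
BDP = 43700000 bits (5462500 bytes)


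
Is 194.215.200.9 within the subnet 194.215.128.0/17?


Subnet network: 194.215.128.0
Test IP AND mask: 194.215.128.0
Yes, 194.215.200.9 is in 194.215.128.0/17


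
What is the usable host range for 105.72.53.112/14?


Network: 105.72.0.0
Broadcast: 105.75.255.255
First usable = network + 1
Last usable = broadcast - 1
Range: 105.72.0.1 to 105.75.255.254


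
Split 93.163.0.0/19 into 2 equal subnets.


New prefix = 19 + 1 = 20
Each subnet has 4096 addresses
  93.163.0.0/20
  93.163.16.0/20
Subnets: 93.163.0.0/20, 93.163.16.0/20


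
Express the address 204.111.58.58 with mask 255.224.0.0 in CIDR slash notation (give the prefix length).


Binary: 11111111.11100000.00000000.00000000
Count leading 1s
Prefix: /11


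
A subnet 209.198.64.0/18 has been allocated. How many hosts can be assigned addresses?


Host bits = 32 - 18 = 14
Total addresses = 2^14 = 16384
Usable = total - 2 (network and broadcast)
Usable hosts: 16382


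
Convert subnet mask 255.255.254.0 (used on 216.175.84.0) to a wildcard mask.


Subnet mask: 255.255.254.0
Wildcard = 255.255.255.255 - subnet mask
255 - 255 = 0
255 - 255 = 0
255 - 254 = 1
255 - 0 = 255
Wildcard: 0.0.1.255


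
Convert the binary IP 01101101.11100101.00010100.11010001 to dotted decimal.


01101101 = 109
11100101 = 229
00010100 = 20
11010001 = 209
IP: 109.229.20.209


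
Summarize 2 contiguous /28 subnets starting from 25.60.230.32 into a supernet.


Original prefix: /28
Number of subnets: 2 = 2^1
New prefix = 28 - 1 = 27
Supernet: 25.60.230.32/27


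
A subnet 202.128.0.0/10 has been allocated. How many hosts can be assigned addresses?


Host bits = 32 - 10 = 22
Total addresses = 2^22 = 4194304
Usable = total - 2 (network and broadcast)
Usable hosts: 4194302


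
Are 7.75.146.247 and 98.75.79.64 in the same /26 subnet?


Mask: 255.255.255.192
7.75.146.247 AND mask = 7.75.146.192
98.75.79.64 AND mask = 98.75.79.64
No, different subnets (7.75.146.192 vs 98.75.79.64)


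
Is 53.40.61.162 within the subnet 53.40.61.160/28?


Subnet network: 53.40.61.160
Test IP AND mask: 53.40.61.160
Yes, 53.40.61.162 is in 53.40.61.160/28


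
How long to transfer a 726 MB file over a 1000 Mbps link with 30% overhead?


Effective throughput = 1000 * (1 - 30/100) = 700 Mbps
File size in Mb = 726 * 8 = 5808 Mb
Time = 5808 / 700
Time = 8.2971 seconds


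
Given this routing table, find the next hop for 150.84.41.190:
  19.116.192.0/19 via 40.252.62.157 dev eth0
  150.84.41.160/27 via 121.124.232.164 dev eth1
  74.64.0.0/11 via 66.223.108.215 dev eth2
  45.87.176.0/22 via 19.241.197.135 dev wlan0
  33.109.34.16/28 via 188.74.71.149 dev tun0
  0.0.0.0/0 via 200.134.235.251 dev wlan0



Longest prefix match for 150.84.41.190:
  /19 19.116.192.0: no
  /27 150.84.41.160: MATCH
  /11 74.64.0.0: no
  /22 45.87.176.0: no
  /28 33.109.34.16: no
  /0 0.0.0.0: MATCH
Selected: next-hop 121.124.232.164 via eth1 (matched /27)


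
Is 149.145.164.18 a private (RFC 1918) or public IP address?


RFC 1918 private ranges:
  10.0.0.0/8 (10.0.0.0 - 10.255.255.255)
  172.16.0.0/12 (172.16.0.0 - 172.31.255.255)
  192.168.0.0/16 (192.168.0.0 - 192.168.255.255)
Public (not in any RFC 1918 range)


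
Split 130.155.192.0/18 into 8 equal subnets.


New prefix = 18 + 3 = 21
Each subnet has 2048 addresses
  130.155.192.0/21
  130.155.200.0/21
  130.155.208.0/21
  130.155.216.0/21
  130.155.224.0/21
  130.155.232.0/21
  130.155.240.0/21
  130.155.248.0/21
Subnets: 130.155.192.0/21, 130.155.200.0/21, 130.155.208.0/21, 130.155.216.0/21, 130.155.224.0/21, 130.155.232.0/21, 130.155.240.0/21, 130.155.248.0/21


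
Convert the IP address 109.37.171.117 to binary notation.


109 = 01101101
37 = 00100101
171 = 10101011
117 = 01110101
Binary: 01101101.00100101.10101011.01110101


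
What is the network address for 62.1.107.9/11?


IP:   00111110.00000001.01101011.00001001
Mask: 11111111.11100000.00000000.00000000
AND operation:
Net:  00111110.00000000.00000000.00000000
Network: 62.0.0.0/11


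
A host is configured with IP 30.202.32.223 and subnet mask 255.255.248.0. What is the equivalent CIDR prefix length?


Binary: 11111111.11111111.11111000.00000000
Count leading 1s
Prefix: /21


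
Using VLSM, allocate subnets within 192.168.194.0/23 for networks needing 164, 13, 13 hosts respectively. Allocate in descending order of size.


164 hosts -> /24 (254 usable): 192.168.194.0/24
13 hosts -> /28 (14 usable): 192.168.195.0/28
13 hosts -> /28 (14 usable): 192.168.195.16/28
Allocation: 192.168.194.0/24 (164 hosts, 254 usable); 192.168.195.0/28 (13 hosts, 14 usable); 192.168.195.16/28 (13 hosts, 14 usable)


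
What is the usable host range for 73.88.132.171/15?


Network: 73.88.0.0
Broadcast: 73.89.255.255
First usable = network + 1
Last usable = broadcast - 1
Range: 73.88.0.1 to 73.89.255.254


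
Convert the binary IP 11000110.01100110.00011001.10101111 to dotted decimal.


11000110 = 198
01100110 = 102
00011001 = 25
10101111 = 175
IP: 198.102.25.175


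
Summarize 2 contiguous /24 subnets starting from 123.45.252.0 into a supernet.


Original prefix: /24
Number of subnets: 2 = 2^1
New prefix = 24 - 1 = 23
Supernet: 123.45.252.0/23


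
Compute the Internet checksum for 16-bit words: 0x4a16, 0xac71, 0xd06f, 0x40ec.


Sum all words (with carry folding):
+ 0x4a16 = 0x4a16
+ 0xac71 = 0xf687
+ 0xd06f = 0xc6f7
+ 0x40ec = 0x07e4
One's complement: ~0x07e4
Checksum = 0xf81b


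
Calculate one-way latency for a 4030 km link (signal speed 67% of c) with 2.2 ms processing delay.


Speed = 0.67 * 3e5 km/s = 201000 km/s
Propagation delay = 4030 / 201000 = 0.02 s = 20.0498 ms
Processing delay = 2.2 ms
Total one-way latency = 22.2498 ms


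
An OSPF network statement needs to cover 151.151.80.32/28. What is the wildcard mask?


Subnet mask: 255.255.255.240
Wildcard = 255.255.255.255 - subnet mask
255 - 255 = 0
255 - 255 = 0
255 - 255 = 0
255 - 240 = 15
Wildcard: 0.0.0.15


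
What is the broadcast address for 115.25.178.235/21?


Network: 115.25.176.0/21
Host bits = 11
Set all host bits to 1:
Broadcast: 115.25.183.255


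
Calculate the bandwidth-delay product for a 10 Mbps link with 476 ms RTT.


BDP = bandwidth * RTT
= 10 Mbps * 476 ms
= 10 * 1e6 * 476 / 1000 bits
= 4760000 bits
= 595000 bytes
= 581.0547 KB
BDP = 4760000 bits (595000 bytes)


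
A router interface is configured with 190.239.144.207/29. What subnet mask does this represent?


/29 means 29 network bits, 3 host bits
Binary: 11111111111111111111111111111000
Mask: 255.255.255.248


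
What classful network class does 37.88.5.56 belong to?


First octet: 37
Binary: 00100101
0xxxxxxx -> Class A (1-126)
Class A, default mask 255.0.0.0 (/8)


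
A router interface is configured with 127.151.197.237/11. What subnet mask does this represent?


/11 means 11 network bits, 21 host bits
Binary: 11111111111000000000000000000000
Mask: 255.224.0.0


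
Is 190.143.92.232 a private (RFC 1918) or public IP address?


RFC 1918 private ranges:
  10.0.0.0/8 (10.0.0.0 - 10.255.255.255)
  172.16.0.0/12 (172.16.0.0 - 172.31.255.255)
  192.168.0.0/16 (192.168.0.0 - 192.168.255.255)
Public (not in any RFC 1918 range)


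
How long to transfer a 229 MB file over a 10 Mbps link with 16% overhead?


Effective throughput = 10 * (1 - 16/100) = 8.4 Mbps
File size in Mb = 229 * 8 = 1832 Mb
Time = 1832 / 8.4
Time = 218.0952 seconds


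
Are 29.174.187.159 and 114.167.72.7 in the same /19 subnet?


Mask: 255.255.224.0
29.174.187.159 AND mask = 29.174.160.0
114.167.72.7 AND mask = 114.167.64.0
No, different subnets (29.174.160.0 vs 114.167.64.0)


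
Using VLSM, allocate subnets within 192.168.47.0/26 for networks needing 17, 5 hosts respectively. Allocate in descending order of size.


17 hosts -> /27 (30 usable): 192.168.47.0/27
5 hosts -> /29 (6 usable): 192.168.47.32/29
Allocation: 192.168.47.0/27 (17 hosts, 30 usable); 192.168.47.32/29 (5 hosts, 6 usable)


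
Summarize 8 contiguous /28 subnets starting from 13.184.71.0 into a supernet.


Original prefix: /28
Number of subnets: 8 = 2^3
New prefix = 28 - 3 = 25
Supernet: 13.184.71.0/25


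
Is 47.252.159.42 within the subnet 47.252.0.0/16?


Subnet network: 47.252.0.0
Test IP AND mask: 47.252.0.0
Yes, 47.252.159.42 is in 47.252.0.0/16


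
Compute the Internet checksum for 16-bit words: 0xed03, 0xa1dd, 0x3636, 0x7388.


Sum all words (with carry folding):
+ 0xed03 = 0xed03
+ 0xa1dd = 0x8ee1
+ 0x3636 = 0xc517
+ 0x7388 = 0x38a0
One's complement: ~0x38a0
Checksum = 0xc75f


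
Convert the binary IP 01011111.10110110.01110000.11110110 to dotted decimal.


01011111 = 95
10110110 = 182
01110000 = 112
11110110 = 246
IP: 95.182.112.246


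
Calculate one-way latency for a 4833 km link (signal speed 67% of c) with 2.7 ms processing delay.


Speed = 0.67 * 3e5 km/s = 201000 km/s
Propagation delay = 4833 / 201000 = 0.024 s = 24.0448 ms
Processing delay = 2.7 ms
Total one-way latency = 26.7448 ms


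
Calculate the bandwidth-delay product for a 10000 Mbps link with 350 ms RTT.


BDP = bandwidth * RTT
= 10000 Mbps * 350 ms
= 10000 * 1e6 * 350 / 1000 bits
= 3500000000 bits
= 437500000 bytes
= 427246.0938 KB
BDP = 3500000000 bits (437500000 bytes)


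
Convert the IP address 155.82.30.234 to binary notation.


155 = 10011011
82 = 01010010
30 = 00011110
234 = 11101010
Binary: 10011011.01010010.00011110.11101010


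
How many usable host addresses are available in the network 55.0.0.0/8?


Host bits = 32 - 8 = 24
Total addresses = 2^24 = 16777216
Usable = total - 2 (network and broadcast)
Usable hosts: 16777214


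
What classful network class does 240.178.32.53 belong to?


First octet: 240
Binary: 11110000
1111xxxx -> Class E (240-255)
Class E (reserved), default mask N/A


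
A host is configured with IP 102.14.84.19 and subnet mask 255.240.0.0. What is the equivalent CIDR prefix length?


Binary: 11111111.11110000.00000000.00000000
Count leading 1s
Prefix: /12


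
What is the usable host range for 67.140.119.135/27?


Network: 67.140.119.128
Broadcast: 67.140.119.159
First usable = network + 1
Last usable = broadcast - 1
Range: 67.140.119.129 to 67.140.119.158


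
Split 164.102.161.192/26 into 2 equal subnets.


New prefix = 26 + 1 = 27
Each subnet has 32 addresses
  164.102.161.192/27
  164.102.161.224/27
Subnets: 164.102.161.192/27, 164.102.161.224/27


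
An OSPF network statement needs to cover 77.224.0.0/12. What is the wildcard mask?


Subnet mask: 255.240.0.0
Wildcard = 255.255.255.255 - subnet mask
255 - 255 = 0
255 - 240 = 15
255 - 0 = 255
255 - 0 = 255
Wildcard: 0.15.255.255


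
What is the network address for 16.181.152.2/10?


IP:   00010000.10110101.10011000.00000010
Mask: 11111111.11000000.00000000.00000000
AND operation:
Net:  00010000.10000000.00000000.00000000
Network: 16.128.0.0/10


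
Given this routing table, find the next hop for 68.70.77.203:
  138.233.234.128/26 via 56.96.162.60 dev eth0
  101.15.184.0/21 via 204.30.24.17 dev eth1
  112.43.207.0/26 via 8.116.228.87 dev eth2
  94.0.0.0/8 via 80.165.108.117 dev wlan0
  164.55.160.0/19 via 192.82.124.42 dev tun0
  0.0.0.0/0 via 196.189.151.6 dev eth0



Longest prefix match for 68.70.77.203:
  /26 138.233.234.128: no
  /21 101.15.184.0: no
  /26 112.43.207.0: no
  /8 94.0.0.0: no
  /19 164.55.160.0: no
  /0 0.0.0.0: MATCH
Selected: next-hop 196.189.151.6 via eth0 (matched /0)


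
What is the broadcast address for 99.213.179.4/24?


Network: 99.213.179.0/24
Host bits = 8
Set all host bits to 1:
Broadcast: 99.213.179.255


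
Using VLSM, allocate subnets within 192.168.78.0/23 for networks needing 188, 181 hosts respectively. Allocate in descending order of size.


188 hosts -> /24 (254 usable): 192.168.78.0/24
181 hosts -> /24 (254 usable): 192.168.79.0/24
Allocation: 192.168.78.0/24 (188 hosts, 254 usable); 192.168.79.0/24 (181 hosts, 254 usable)


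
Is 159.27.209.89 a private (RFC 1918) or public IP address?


RFC 1918 private ranges:
  10.0.0.0/8 (10.0.0.0 - 10.255.255.255)
  172.16.0.0/12 (172.16.0.0 - 172.31.255.255)
  192.168.0.0/16 (192.168.0.0 - 192.168.255.255)
Public (not in any RFC 1918 range)
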